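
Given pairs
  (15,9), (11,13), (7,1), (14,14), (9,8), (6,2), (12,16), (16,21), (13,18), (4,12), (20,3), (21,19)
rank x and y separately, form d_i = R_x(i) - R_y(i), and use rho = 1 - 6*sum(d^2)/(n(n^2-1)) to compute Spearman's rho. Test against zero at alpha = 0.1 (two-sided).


Step 1: Rank x and y separately (midranks; no ties here).
rank(x): 15->9, 11->5, 7->3, 14->8, 9->4, 6->2, 12->6, 16->10, 13->7, 4->1, 20->11, 21->12
rank(y): 9->5, 13->7, 1->1, 14->8, 8->4, 2->2, 16->9, 21->12, 18->10, 12->6, 3->3, 19->11
Step 2: d_i = R_x(i) - R_y(i); compute d_i^2.
  (9-5)^2=16, (5-7)^2=4, (3-1)^2=4, (8-8)^2=0, (4-4)^2=0, (2-2)^2=0, (6-9)^2=9, (10-12)^2=4, (7-10)^2=9, (1-6)^2=25, (11-3)^2=64, (12-11)^2=1
sum(d^2) = 136.
Step 3: rho = 1 - 6*136 / (12*(12^2 - 1)) = 1 - 816/1716 = 0.524476.
Step 4: Under H0, t = rho * sqrt((n-2)/(1-rho^2)) = 1.9480 ~ t(10).
Step 5: Two-sided p-value from the t-distribution with 10 df = 0.080019.
Step 6: alpha = 0.1. reject H0.

rho = 0.5245, p = 0.080019, reject H0 at alpha = 0.1.


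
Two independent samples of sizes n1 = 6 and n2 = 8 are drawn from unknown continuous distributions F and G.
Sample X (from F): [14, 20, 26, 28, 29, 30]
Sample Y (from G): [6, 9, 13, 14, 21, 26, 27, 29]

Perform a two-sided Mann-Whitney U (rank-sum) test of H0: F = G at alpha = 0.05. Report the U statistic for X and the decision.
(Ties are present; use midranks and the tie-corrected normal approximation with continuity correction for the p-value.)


Step 1: Combine and sort all 14 observations; assign midranks.
sorted (value, group): (6,Y), (9,Y), (13,Y), (14,X), (14,Y), (20,X), (21,Y), (26,X), (26,Y), (27,Y), (28,X), (29,X), (29,Y), (30,X)
ranks: 6->1, 9->2, 13->3, 14->4.5, 14->4.5, 20->6, 21->7, 26->8.5, 26->8.5, 27->10, 28->11, 29->12.5, 29->12.5, 30->14
Step 2: Rank sum for X: R1 = 4.5 + 6 + 8.5 + 11 + 12.5 + 14 = 56.5.
Step 3: U_X = R1 - n1(n1+1)/2 = 56.5 - 6*7/2 = 56.5 - 21 = 35.5.
       U_Y = n1*n2 - U_X = 48 - 35.5 = 12.5.
Step 4: Ties are present, so use the tie-corrected normal approximation (with continuity correction) for the p-value.
Step 5: p-value = 0.154215; compare to alpha = 0.05. fail to reject H0.

U_X = 35.5, p = 0.154215, fail to reject H0 at alpha = 0.05.


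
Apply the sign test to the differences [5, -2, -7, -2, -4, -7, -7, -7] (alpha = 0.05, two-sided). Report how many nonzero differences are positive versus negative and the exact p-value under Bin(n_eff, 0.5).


Step 1: Discard zero differences. Original n = 8; n_eff = number of nonzero differences = 8.
Nonzero differences (with sign): +5, -2, -7, -2, -4, -7, -7, -7
Step 2: Count signs: positive = 1, negative = 7.
Step 3: Under H0: P(positive) = 0.5, so the number of positives S ~ Bin(8, 0.5).
Step 4: Two-sided exact p-value = sum of Bin(8,0.5) probabilities at or below the observed probability = 0.070312.
Step 5: alpha = 0.05. fail to reject H0.

n_eff = 8, pos = 1, neg = 7, p = 0.070312, fail to reject H0.


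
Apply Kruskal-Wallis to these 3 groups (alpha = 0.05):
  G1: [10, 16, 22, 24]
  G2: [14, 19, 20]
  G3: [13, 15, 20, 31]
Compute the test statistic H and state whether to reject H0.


Step 1: Combine all N = 11 observations and assign midranks.
sorted (value, group, rank): (10,G1,1), (13,G3,2), (14,G2,3), (15,G3,4), (16,G1,5), (19,G2,6), (20,G2,7.5), (20,G3,7.5), (22,G1,9), (24,G1,10), (31,G3,11)
Step 2: Sum ranks within each group.
R_1 = 25 (n_1 = 4)
R_2 = 16.5 (n_2 = 3)
R_3 = 24.5 (n_3 = 4)
Step 3: H = 12/(N(N+1)) * sum(R_i^2/n_i) - 3(N+1)
     = 12/(11*12) * (25^2/4 + 16.5^2/3 + 24.5^2/4) - 3*12
     = 0.090909 * 397.062 - 36
     = 0.096591.
Step 4: Ties present; correction factor C = 1 - 6/(11^3 - 11) = 0.995455. Corrected H = 0.096591 / 0.995455 = 0.097032.
Step 5: Under H0, H ~ chi^2(2); p-value = 0.952642.
Step 6: alpha = 0.05. fail to reject H0.

H = 0.0970, df = 2, p = 0.952642, fail to reject H0.


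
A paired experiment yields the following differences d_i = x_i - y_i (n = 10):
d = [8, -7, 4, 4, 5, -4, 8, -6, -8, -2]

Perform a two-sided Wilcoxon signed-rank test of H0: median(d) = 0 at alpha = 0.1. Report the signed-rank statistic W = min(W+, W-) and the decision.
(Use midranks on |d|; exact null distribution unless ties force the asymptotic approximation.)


Step 1: Drop any zero differences (none here) and take |d_i|.
|d| = [8, 7, 4, 4, 5, 4, 8, 6, 8, 2]
Step 2: Midrank |d_i| (ties get averaged ranks).
ranks: |8|->9, |7|->7, |4|->3, |4|->3, |5|->5, |4|->3, |8|->9, |6|->6, |8|->9, |2|->1
Step 3: Attach original signs; sum ranks with positive sign and with negative sign.
W+ = 9 + 3 + 3 + 5 + 9 = 29
W- = 7 + 3 + 6 + 9 + 1 = 26
(Check: W+ + W- = 55 should equal n(n+1)/2 = 55.)
Step 4: Test statistic W = min(W+, W-) = 26.
Step 5: Ties in |d|, so use the tie-corrected normal approximation.
        E[W] = n(n+1)/4 = 10*11/4 = 27.5.
        Tie groups: |d|=4 (t=3), |d|=8 (t=3); sum(t^3 - t) = 48.
        Var[W] = n(n+1)(2n+1)/24 - sum(t^3-t)/48 = 2310/24 - 48/48 = 95.25.
        z = (W - E[W]) / sqrt(Var[W]) = (26 - 27.5) / 9.7596 = -0.1537.
        Two-sided p = 2*Phi(z) = 0.877850.
Step 6: alpha = 0.1. fail to reject H0.

W+ = 29, W- = 26, W = min = 26, p = 0.877850, fail to reject H0.


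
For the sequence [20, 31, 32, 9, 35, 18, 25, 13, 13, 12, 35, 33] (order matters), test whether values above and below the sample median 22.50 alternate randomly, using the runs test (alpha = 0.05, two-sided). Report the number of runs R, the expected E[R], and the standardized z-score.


Step 1: Compute median = 22.50; label A = above, B = below.
Labels in order: BAABABABBBAA  (n_A = 6, n_B = 6)
Step 2: Count runs R = 8.
Step 3: Under H0 (random ordering), E[R] = 2*n_A*n_B/(n_A+n_B) + 1 = 2*6*6/12 + 1 = 7.0000.
        Var[R] = 2*n_A*n_B*(2*n_A*n_B - n_A - n_B) / ((n_A+n_B)^2 * (n_A+n_B-1)) = 4320/1584 = 2.7273.
        SD[R] = 1.6514.
Step 4: Continuity-corrected z = (R - 0.5 - E[R]) / SD[R] = (8 - 0.5 - 7.0000) / 1.6514 = 0.3028.
Step 5: Two-sided p-value via normal approximation = 2*(1 - Phi(|z|)) = 0.762069.
Step 6: alpha = 0.05. fail to reject H0.

R = 8, z = 0.3028, p = 0.762069, fail to reject H0.


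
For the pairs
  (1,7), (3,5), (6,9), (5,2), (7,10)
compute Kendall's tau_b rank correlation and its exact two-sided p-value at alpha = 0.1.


Step 1: Enumerate the 10 unordered pairs (i,j) with i<j and classify each by sign(x_j-x_i) * sign(y_j-y_i).
  (1,2):dx=+2,dy=-2->D; (1,3):dx=+5,dy=+2->C; (1,4):dx=+4,dy=-5->D; (1,5):dx=+6,dy=+3->C
  (2,3):dx=+3,dy=+4->C; (2,4):dx=+2,dy=-3->D; (2,5):dx=+4,dy=+5->C; (3,4):dx=-1,dy=-7->C
  (3,5):dx=+1,dy=+1->C; (4,5):dx=+2,dy=+8->C
Step 2: C = 7, D = 3, total pairs = 10.
Step 3: tau = (C - D)/(n(n-1)/2) = (7 - 3)/10 = 0.400000.
Step 4: Exact two-sided p-value (enumerate n! = 120 permutations of y under H0): p = 0.483333.
Step 5: alpha = 0.1. fail to reject H0.

tau_b = 0.4000 (C=7, D=3), p = 0.483333, fail to reject H0.


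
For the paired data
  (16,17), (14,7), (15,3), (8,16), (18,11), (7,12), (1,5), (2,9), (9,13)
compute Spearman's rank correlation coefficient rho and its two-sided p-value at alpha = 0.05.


Step 1: Rank x and y separately (midranks; no ties here).
rank(x): 16->8, 14->6, 15->7, 8->4, 18->9, 7->3, 1->1, 2->2, 9->5
rank(y): 17->9, 7->3, 3->1, 16->8, 11->5, 12->6, 5->2, 9->4, 13->7
Step 2: d_i = R_x(i) - R_y(i); compute d_i^2.
  (8-9)^2=1, (6-3)^2=9, (7-1)^2=36, (4-8)^2=16, (9-5)^2=16, (3-6)^2=9, (1-2)^2=1, (2-4)^2=4, (5-7)^2=4
sum(d^2) = 96.
Step 3: rho = 1 - 6*96 / (9*(9^2 - 1)) = 1 - 576/720 = 0.200000.
Step 4: Under H0, t = rho * sqrt((n-2)/(1-rho^2)) = 0.5401 ~ t(7).
Step 5: Two-sided p-value from the t-distribution with 7 df = 0.605901.
Step 6: alpha = 0.05. fail to reject H0.

rho = 0.2000, p = 0.605901, fail to reject H0 at alpha = 0.05.


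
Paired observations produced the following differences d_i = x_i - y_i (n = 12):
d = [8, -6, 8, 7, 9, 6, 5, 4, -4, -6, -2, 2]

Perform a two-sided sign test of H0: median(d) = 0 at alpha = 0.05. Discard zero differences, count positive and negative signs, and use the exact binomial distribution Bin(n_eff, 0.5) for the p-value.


Step 1: Discard zero differences. Original n = 12; n_eff = number of nonzero differences = 12.
Nonzero differences (with sign): +8, -6, +8, +7, +9, +6, +5, +4, -4, -6, -2, +2
Step 2: Count signs: positive = 8, negative = 4.
Step 3: Under H0: P(positive) = 0.5, so the number of positives S ~ Bin(12, 0.5).
Step 4: Two-sided exact p-value = sum of Bin(12,0.5) probabilities at or below the observed probability = 0.387695.
Step 5: alpha = 0.05. fail to reject H0.

n_eff = 12, pos = 8, neg = 4, p = 0.387695, fail to reject H0.


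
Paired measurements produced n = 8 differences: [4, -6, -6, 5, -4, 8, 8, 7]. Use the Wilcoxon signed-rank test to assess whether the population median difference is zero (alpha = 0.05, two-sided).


Step 1: Drop any zero differences (none here) and take |d_i|.
|d| = [4, 6, 6, 5, 4, 8, 8, 7]
Step 2: Midrank |d_i| (ties get averaged ranks).
ranks: |4|->1.5, |6|->4.5, |6|->4.5, |5|->3, |4|->1.5, |8|->7.5, |8|->7.5, |7|->6
Step 3: Attach original signs; sum ranks with positive sign and with negative sign.
W+ = 1.5 + 3 + 7.5 + 7.5 + 6 = 25.5
W- = 4.5 + 4.5 + 1.5 = 10.5
(Check: W+ + W- = 36 should equal n(n+1)/2 = 36.)
Step 4: Test statistic W = min(W+, W-) = 10.5.
Step 5: Ties in |d|, so use the tie-corrected normal approximation.
        E[W] = n(n+1)/4 = 8*9/4 = 18.
        Tie groups: |d|=4 (t=2), |d|=6 (t=2), |d|=8 (t=2); sum(t^3 - t) = 18.
        Var[W] = n(n+1)(2n+1)/24 - sum(t^3-t)/48 = 1224/24 - 18/48 = 50.625.
        z = (W - E[W]) / sqrt(Var[W]) = (10.5 - 18) / 7.1151 = -1.0541.
        Two-sided p = 2*Phi(z) = 0.291841.
Step 6: alpha = 0.05. fail to reject H0.

W+ = 25.5, W- = 10.5, W = min = 10.5, p = 0.291841, fail to reject H0.


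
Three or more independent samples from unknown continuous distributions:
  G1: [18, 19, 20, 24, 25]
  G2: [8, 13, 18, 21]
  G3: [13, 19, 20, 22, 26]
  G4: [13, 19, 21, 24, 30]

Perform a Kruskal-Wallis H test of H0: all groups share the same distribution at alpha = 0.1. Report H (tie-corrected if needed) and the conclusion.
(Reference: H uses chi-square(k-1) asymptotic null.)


Step 1: Combine all N = 19 observations and assign midranks.
sorted (value, group, rank): (8,G2,1), (13,G2,3), (13,G3,3), (13,G4,3), (18,G1,5.5), (18,G2,5.5), (19,G1,8), (19,G3,8), (19,G4,8), (20,G1,10.5), (20,G3,10.5), (21,G2,12.5), (21,G4,12.5), (22,G3,14), (24,G1,15.5), (24,G4,15.5), (25,G1,17), (26,G3,18), (30,G4,19)
Step 2: Sum ranks within each group.
R_1 = 56.5 (n_1 = 5)
R_2 = 22 (n_2 = 4)
R_3 = 53.5 (n_3 = 5)
R_4 = 58 (n_4 = 5)
Step 3: H = 12/(N(N+1)) * sum(R_i^2/n_i) - 3(N+1)
     = 12/(19*20) * (56.5^2/5 + 22^2/4 + 53.5^2/5 + 58^2/5) - 3*20
     = 0.031579 * 2004.7 - 60
     = 3.306316.
Step 4: Ties present; correction factor C = 1 - 72/(19^3 - 19) = 0.989474. Corrected H = 3.306316 / 0.989474 = 3.341489.
Step 5: Under H0, H ~ chi^2(3); p-value = 0.341910.
Step 6: alpha = 0.1. fail to reject H0.

H = 3.3415, df = 3, p = 0.341910, fail to reject H0.


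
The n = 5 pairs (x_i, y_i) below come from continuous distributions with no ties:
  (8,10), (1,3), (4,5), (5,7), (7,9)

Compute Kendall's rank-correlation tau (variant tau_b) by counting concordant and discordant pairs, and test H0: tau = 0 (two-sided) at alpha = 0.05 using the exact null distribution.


Step 1: Enumerate the 10 unordered pairs (i,j) with i<j and classify each by sign(x_j-x_i) * sign(y_j-y_i).
  (1,2):dx=-7,dy=-7->C; (1,3):dx=-4,dy=-5->C; (1,4):dx=-3,dy=-3->C; (1,5):dx=-1,dy=-1->C
  (2,3):dx=+3,dy=+2->C; (2,4):dx=+4,dy=+4->C; (2,5):dx=+6,dy=+6->C; (3,4):dx=+1,dy=+2->C
  (3,5):dx=+3,dy=+4->C; (4,5):dx=+2,dy=+2->C
Step 2: C = 10, D = 0, total pairs = 10.
Step 3: tau = (C - D)/(n(n-1)/2) = (10 - 0)/10 = 1.000000.
Step 4: Exact two-sided p-value (enumerate n! = 120 permutations of y under H0): p = 0.016667.
Step 5: alpha = 0.05. reject H0.

tau_b = 1.0000 (C=10, D=0), p = 0.016667, reject H0.


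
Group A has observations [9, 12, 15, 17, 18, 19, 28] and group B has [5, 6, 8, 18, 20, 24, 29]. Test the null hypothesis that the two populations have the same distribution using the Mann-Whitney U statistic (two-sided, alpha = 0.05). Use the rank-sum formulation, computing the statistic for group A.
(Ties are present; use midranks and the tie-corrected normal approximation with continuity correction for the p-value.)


Step 1: Combine and sort all 14 observations; assign midranks.
sorted (value, group): (5,Y), (6,Y), (8,Y), (9,X), (12,X), (15,X), (17,X), (18,X), (18,Y), (19,X), (20,Y), (24,Y), (28,X), (29,Y)
ranks: 5->1, 6->2, 8->3, 9->4, 12->5, 15->6, 17->7, 18->8.5, 18->8.5, 19->10, 20->11, 24->12, 28->13, 29->14
Step 2: Rank sum for X: R1 = 4 + 5 + 6 + 7 + 8.5 + 10 + 13 = 53.5.
Step 3: U_X = R1 - n1(n1+1)/2 = 53.5 - 7*8/2 = 53.5 - 28 = 25.5.
       U_Y = n1*n2 - U_X = 49 - 25.5 = 23.5.
Step 4: Ties are present, so use the tie-corrected normal approximation (with continuity correction) for the p-value.
Step 5: p-value = 0.949004; compare to alpha = 0.05. fail to reject H0.

U_X = 25.5, p = 0.949004, fail to reject H0 at alpha = 0.05.


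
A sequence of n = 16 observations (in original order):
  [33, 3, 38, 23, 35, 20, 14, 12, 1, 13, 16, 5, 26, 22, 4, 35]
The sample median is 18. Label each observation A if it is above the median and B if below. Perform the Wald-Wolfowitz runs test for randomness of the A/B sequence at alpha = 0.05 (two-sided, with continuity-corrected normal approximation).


Step 1: Compute median = 18; label A = above, B = below.
Labels in order: ABAAAABBBBBBAABA  (n_A = 8, n_B = 8)
Step 2: Count runs R = 7.
Step 3: Under H0 (random ordering), E[R] = 2*n_A*n_B/(n_A+n_B) + 1 = 2*8*8/16 + 1 = 9.0000.
        Var[R] = 2*n_A*n_B*(2*n_A*n_B - n_A - n_B) / ((n_A+n_B)^2 * (n_A+n_B-1)) = 14336/3840 = 3.7333.
        SD[R] = 1.9322.
Step 4: Continuity-corrected z = (R + 0.5 - E[R]) / SD[R] = (7 + 0.5 - 9.0000) / 1.9322 = -0.7763.
Step 5: Two-sided p-value via normal approximation = 2*(1 - Phi(|z|)) = 0.437558.
Step 6: alpha = 0.05. fail to reject H0.

R = 7, z = -0.7763, p = 0.437558, fail to reject H0.


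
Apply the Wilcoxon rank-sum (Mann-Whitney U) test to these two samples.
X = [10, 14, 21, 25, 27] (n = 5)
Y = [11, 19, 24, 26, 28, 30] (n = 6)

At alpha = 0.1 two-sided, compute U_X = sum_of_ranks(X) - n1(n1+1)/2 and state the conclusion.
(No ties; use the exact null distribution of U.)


Step 1: Combine and sort all 11 observations; assign midranks.
sorted (value, group): (10,X), (11,Y), (14,X), (19,Y), (21,X), (24,Y), (25,X), (26,Y), (27,X), (28,Y), (30,Y)
ranks: 10->1, 11->2, 14->3, 19->4, 21->5, 24->6, 25->7, 26->8, 27->9, 28->10, 30->11
Step 2: Rank sum for X: R1 = 1 + 3 + 5 + 7 + 9 = 25.
Step 3: U_X = R1 - n1(n1+1)/2 = 25 - 5*6/2 = 25 - 15 = 10.
       U_Y = n1*n2 - U_X = 30 - 10 = 20.
Step 4: No ties, so the exact null distribution of U (based on enumerating the C(11,5) = 462 equally likely rank assignments) gives the two-sided p-value.
Step 5: p-value = 0.428571; compare to alpha = 0.1. fail to reject H0.

U_X = 10, p = 0.428571, fail to reject H0 at alpha = 0.1.


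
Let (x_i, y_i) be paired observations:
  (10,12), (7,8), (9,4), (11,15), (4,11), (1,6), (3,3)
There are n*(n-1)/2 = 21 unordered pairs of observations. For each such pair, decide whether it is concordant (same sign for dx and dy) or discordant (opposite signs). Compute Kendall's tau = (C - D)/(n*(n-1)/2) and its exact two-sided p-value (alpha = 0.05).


Step 1: Enumerate the 21 unordered pairs (i,j) with i<j and classify each by sign(x_j-x_i) * sign(y_j-y_i).
  (1,2):dx=-3,dy=-4->C; (1,3):dx=-1,dy=-8->C; (1,4):dx=+1,dy=+3->C; (1,5):dx=-6,dy=-1->C
  (1,6):dx=-9,dy=-6->C; (1,7):dx=-7,dy=-9->C; (2,3):dx=+2,dy=-4->D; (2,4):dx=+4,dy=+7->C
  (2,5):dx=-3,dy=+3->D; (2,6):dx=-6,dy=-2->C; (2,7):dx=-4,dy=-5->C; (3,4):dx=+2,dy=+11->C
  (3,5):dx=-5,dy=+7->D; (3,6):dx=-8,dy=+2->D; (3,7):dx=-6,dy=-1->C; (4,5):dx=-7,dy=-4->C
  (4,6):dx=-10,dy=-9->C; (4,7):dx=-8,dy=-12->C; (5,6):dx=-3,dy=-5->C; (5,7):dx=-1,dy=-8->C
  (6,7):dx=+2,dy=-3->D
Step 2: C = 16, D = 5, total pairs = 21.
Step 3: tau = (C - D)/(n(n-1)/2) = (16 - 5)/21 = 0.523810.
Step 4: Exact two-sided p-value (enumerate n! = 5040 permutations of y under H0): p = 0.136111.
Step 5: alpha = 0.05. fail to reject H0.

tau_b = 0.5238 (C=16, D=5), p = 0.136111, fail to reject H0.


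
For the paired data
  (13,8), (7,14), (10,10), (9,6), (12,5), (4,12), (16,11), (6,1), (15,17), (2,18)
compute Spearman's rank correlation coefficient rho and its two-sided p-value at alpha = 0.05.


Step 1: Rank x and y separately (midranks; no ties here).
rank(x): 13->8, 7->4, 10->6, 9->5, 12->7, 4->2, 16->10, 6->3, 15->9, 2->1
rank(y): 8->4, 14->8, 10->5, 6->3, 5->2, 12->7, 11->6, 1->1, 17->9, 18->10
Step 2: d_i = R_x(i) - R_y(i); compute d_i^2.
  (8-4)^2=16, (4-8)^2=16, (6-5)^2=1, (5-3)^2=4, (7-2)^2=25, (2-7)^2=25, (10-6)^2=16, (3-1)^2=4, (9-9)^2=0, (1-10)^2=81
sum(d^2) = 188.
Step 3: rho = 1 - 6*188 / (10*(10^2 - 1)) = 1 - 1128/990 = -0.139394.
Step 4: Under H0, t = rho * sqrt((n-2)/(1-rho^2)) = -0.3982 ~ t(8).
Step 5: Two-sided p-value from the t-distribution with 8 df = 0.700932.
Step 6: alpha = 0.05. fail to reject H0.

rho = -0.1394, p = 0.700932, fail to reject H0 at alpha = 0.05.


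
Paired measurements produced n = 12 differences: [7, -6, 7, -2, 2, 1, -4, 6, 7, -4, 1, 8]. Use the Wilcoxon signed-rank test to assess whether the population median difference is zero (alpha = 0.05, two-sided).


Step 1: Drop any zero differences (none here) and take |d_i|.
|d| = [7, 6, 7, 2, 2, 1, 4, 6, 7, 4, 1, 8]
Step 2: Midrank |d_i| (ties get averaged ranks).
ranks: |7|->10, |6|->7.5, |7|->10, |2|->3.5, |2|->3.5, |1|->1.5, |4|->5.5, |6|->7.5, |7|->10, |4|->5.5, |1|->1.5, |8|->12
Step 3: Attach original signs; sum ranks with positive sign and with negative sign.
W+ = 10 + 10 + 3.5 + 1.5 + 7.5 + 10 + 1.5 + 12 = 56
W- = 7.5 + 3.5 + 5.5 + 5.5 = 22
(Check: W+ + W- = 78 should equal n(n+1)/2 = 78.)
Step 4: Test statistic W = min(W+, W-) = 22.
Step 5: Ties in |d|, so use the tie-corrected normal approximation.
        E[W] = n(n+1)/4 = 12*13/4 = 39.
        Tie groups: |d|=1 (t=2), |d|=2 (t=2), |d|=4 (t=2), |d|=6 (t=2), |d|=7 (t=3); sum(t^3 - t) = 48.
        Var[W] = n(n+1)(2n+1)/24 - sum(t^3-t)/48 = 3900/24 - 48/48 = 161.5.
        z = (W - E[W]) / sqrt(Var[W]) = (22 - 39) / 12.7083 = -1.3377.
        Two-sided p = 2*Phi(z) = 0.180990.
Step 6: alpha = 0.05. fail to reject H0.

W+ = 56, W- = 22, W = min = 22, p = 0.180990, fail to reject H0.


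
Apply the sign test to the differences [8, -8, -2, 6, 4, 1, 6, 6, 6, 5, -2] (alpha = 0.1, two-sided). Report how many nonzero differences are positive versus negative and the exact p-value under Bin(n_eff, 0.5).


Step 1: Discard zero differences. Original n = 11; n_eff = number of nonzero differences = 11.
Nonzero differences (with sign): +8, -8, -2, +6, +4, +1, +6, +6, +6, +5, -2
Step 2: Count signs: positive = 8, negative = 3.
Step 3: Under H0: P(positive) = 0.5, so the number of positives S ~ Bin(11, 0.5).
Step 4: Two-sided exact p-value = sum of Bin(11,0.5) probabilities at or below the observed probability = 0.226562.
Step 5: alpha = 0.1. fail to reject H0.

n_eff = 11, pos = 8, neg = 3, p = 0.226562, fail to reject H0.


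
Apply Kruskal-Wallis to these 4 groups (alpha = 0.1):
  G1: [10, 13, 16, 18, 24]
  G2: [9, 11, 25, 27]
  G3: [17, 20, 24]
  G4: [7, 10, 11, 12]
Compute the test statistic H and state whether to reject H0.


Step 1: Combine all N = 16 observations and assign midranks.
sorted (value, group, rank): (7,G4,1), (9,G2,2), (10,G1,3.5), (10,G4,3.5), (11,G2,5.5), (11,G4,5.5), (12,G4,7), (13,G1,8), (16,G1,9), (17,G3,10), (18,G1,11), (20,G3,12), (24,G1,13.5), (24,G3,13.5), (25,G2,15), (27,G2,16)
Step 2: Sum ranks within each group.
R_1 = 45 (n_1 = 5)
R_2 = 38.5 (n_2 = 4)
R_3 = 35.5 (n_3 = 3)
R_4 = 17 (n_4 = 4)
Step 3: H = 12/(N(N+1)) * sum(R_i^2/n_i) - 3(N+1)
     = 12/(16*17) * (45^2/5 + 38.5^2/4 + 35.5^2/3 + 17^2/4) - 3*17
     = 0.044118 * 1267.9 - 51
     = 4.936581.
Step 4: Ties present; correction factor C = 1 - 18/(16^3 - 16) = 0.995588. Corrected H = 4.936581 / 0.995588 = 4.958456.
Step 5: Under H0, H ~ chi^2(3); p-value = 0.174865.
Step 6: alpha = 0.1. fail to reject H0.

H = 4.9585, df = 3, p = 0.174865, fail to reject H0.


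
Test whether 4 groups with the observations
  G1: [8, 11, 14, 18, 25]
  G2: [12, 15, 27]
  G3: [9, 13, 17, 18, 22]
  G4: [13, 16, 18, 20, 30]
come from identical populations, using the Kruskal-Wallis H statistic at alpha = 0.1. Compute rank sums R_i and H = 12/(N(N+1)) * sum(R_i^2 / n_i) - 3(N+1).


Step 1: Combine all N = 18 observations and assign midranks.
sorted (value, group, rank): (8,G1,1), (9,G3,2), (11,G1,3), (12,G2,4), (13,G3,5.5), (13,G4,5.5), (14,G1,7), (15,G2,8), (16,G4,9), (17,G3,10), (18,G1,12), (18,G3,12), (18,G4,12), (20,G4,14), (22,G3,15), (25,G1,16), (27,G2,17), (30,G4,18)
Step 2: Sum ranks within each group.
R_1 = 39 (n_1 = 5)
R_2 = 29 (n_2 = 3)
R_3 = 44.5 (n_3 = 5)
R_4 = 58.5 (n_4 = 5)
Step 3: H = 12/(N(N+1)) * sum(R_i^2/n_i) - 3(N+1)
     = 12/(18*19) * (39^2/5 + 29^2/3 + 44.5^2/5 + 58.5^2/5) - 3*19
     = 0.035088 * 1665.03 - 57
     = 1.422222.
Step 4: Ties present; correction factor C = 1 - 30/(18^3 - 18) = 0.994840. Corrected H = 1.422222 / 0.994840 = 1.429599.
Step 5: Under H0, H ~ chi^2(3); p-value = 0.698611.
Step 6: alpha = 0.1. fail to reject H0.

H = 1.4296, df = 3, p = 0.698611, fail to reject H0.


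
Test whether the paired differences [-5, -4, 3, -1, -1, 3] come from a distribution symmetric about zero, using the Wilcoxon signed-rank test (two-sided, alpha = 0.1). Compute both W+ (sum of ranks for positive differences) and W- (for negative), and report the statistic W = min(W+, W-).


Step 1: Drop any zero differences (none here) and take |d_i|.
|d| = [5, 4, 3, 1, 1, 3]
Step 2: Midrank |d_i| (ties get averaged ranks).
ranks: |5|->6, |4|->5, |3|->3.5, |1|->1.5, |1|->1.5, |3|->3.5
Step 3: Attach original signs; sum ranks with positive sign and with negative sign.
W+ = 3.5 + 3.5 = 7
W- = 6 + 5 + 1.5 + 1.5 = 14
(Check: W+ + W- = 21 should equal n(n+1)/2 = 21.)
Step 4: Test statistic W = min(W+, W-) = 7.
Step 5: Ties in |d|, so use the tie-corrected normal approximation.
        E[W] = n(n+1)/4 = 6*7/4 = 10.5.
        Tie groups: |d|=1 (t=2), |d|=3 (t=2); sum(t^3 - t) = 12.
        Var[W] = n(n+1)(2n+1)/24 - sum(t^3-t)/48 = 546/24 - 12/48 = 22.5.
        z = (W - E[W]) / sqrt(Var[W]) = (7 - 10.5) / 4.7434 = -0.7379.
        Two-sided p = 2*Phi(z) = 0.460597.
Step 6: alpha = 0.1. fail to reject H0.

W+ = 7, W- = 14, W = min = 7, p = 0.460597, fail to reject H0.


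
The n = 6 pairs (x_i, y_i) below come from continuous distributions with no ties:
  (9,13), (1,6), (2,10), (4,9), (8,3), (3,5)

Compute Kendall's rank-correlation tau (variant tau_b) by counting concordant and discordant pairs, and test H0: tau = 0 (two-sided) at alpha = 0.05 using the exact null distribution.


Step 1: Enumerate the 15 unordered pairs (i,j) with i<j and classify each by sign(x_j-x_i) * sign(y_j-y_i).
  (1,2):dx=-8,dy=-7->C; (1,3):dx=-7,dy=-3->C; (1,4):dx=-5,dy=-4->C; (1,5):dx=-1,dy=-10->C
  (1,6):dx=-6,dy=-8->C; (2,3):dx=+1,dy=+4->C; (2,4):dx=+3,dy=+3->C; (2,5):dx=+7,dy=-3->D
  (2,6):dx=+2,dy=-1->D; (3,4):dx=+2,dy=-1->D; (3,5):dx=+6,dy=-7->D; (3,6):dx=+1,dy=-5->D
  (4,5):dx=+4,dy=-6->D; (4,6):dx=-1,dy=-4->C; (5,6):dx=-5,dy=+2->D
Step 2: C = 8, D = 7, total pairs = 15.
Step 3: tau = (C - D)/(n(n-1)/2) = (8 - 7)/15 = 0.066667.
Step 4: Exact two-sided p-value (enumerate n! = 720 permutations of y under H0): p = 1.000000.
Step 5: alpha = 0.05. fail to reject H0.

tau_b = 0.0667 (C=8, D=7), p = 1.000000, fail to reject H0.


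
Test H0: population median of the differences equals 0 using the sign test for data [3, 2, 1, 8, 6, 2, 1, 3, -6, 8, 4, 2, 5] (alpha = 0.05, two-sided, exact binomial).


Step 1: Discard zero differences. Original n = 13; n_eff = number of nonzero differences = 13.
Nonzero differences (with sign): +3, +2, +1, +8, +6, +2, +1, +3, -6, +8, +4, +2, +5
Step 2: Count signs: positive = 12, negative = 1.
Step 3: Under H0: P(positive) = 0.5, so the number of positives S ~ Bin(13, 0.5).
Step 4: Two-sided exact p-value = sum of Bin(13,0.5) probabilities at or below the observed probability = 0.003418.
Step 5: alpha = 0.05. reject H0.

n_eff = 13, pos = 12, neg = 1, p = 0.003418, reject H0.


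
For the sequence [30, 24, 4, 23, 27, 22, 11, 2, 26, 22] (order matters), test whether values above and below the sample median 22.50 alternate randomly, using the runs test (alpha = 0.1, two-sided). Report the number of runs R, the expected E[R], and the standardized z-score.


Step 1: Compute median = 22.50; label A = above, B = below.
Labels in order: AABAABBBAB  (n_A = 5, n_B = 5)
Step 2: Count runs R = 6.
Step 3: Under H0 (random ordering), E[R] = 2*n_A*n_B/(n_A+n_B) + 1 = 2*5*5/10 + 1 = 6.0000.
        Var[R] = 2*n_A*n_B*(2*n_A*n_B - n_A - n_B) / ((n_A+n_B)^2 * (n_A+n_B-1)) = 2000/900 = 2.2222.
        SD[R] = 1.4907.
Step 4: R = E[R], so z = 0 with no continuity correction.
Step 5: Two-sided p-value via normal approximation = 2*(1 - Phi(|z|)) = 1.000000.
Step 6: alpha = 0.1. fail to reject H0.

R = 6, z = 0.0000, p = 1.000000, fail to reject H0.


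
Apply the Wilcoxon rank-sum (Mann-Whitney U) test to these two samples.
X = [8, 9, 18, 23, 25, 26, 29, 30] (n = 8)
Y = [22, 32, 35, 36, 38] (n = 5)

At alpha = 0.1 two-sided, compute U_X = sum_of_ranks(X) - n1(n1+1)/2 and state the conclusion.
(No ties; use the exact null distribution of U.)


Step 1: Combine and sort all 13 observations; assign midranks.
sorted (value, group): (8,X), (9,X), (18,X), (22,Y), (23,X), (25,X), (26,X), (29,X), (30,X), (32,Y), (35,Y), (36,Y), (38,Y)
ranks: 8->1, 9->2, 18->3, 22->4, 23->5, 25->6, 26->7, 29->8, 30->9, 32->10, 35->11, 36->12, 38->13
Step 2: Rank sum for X: R1 = 1 + 2 + 3 + 5 + 6 + 7 + 8 + 9 = 41.
Step 3: U_X = R1 - n1(n1+1)/2 = 41 - 8*9/2 = 41 - 36 = 5.
       U_Y = n1*n2 - U_X = 40 - 5 = 35.
Step 4: No ties, so the exact null distribution of U (based on enumerating the C(13,8) = 1287 equally likely rank assignments) gives the two-sided p-value.
Step 5: p-value = 0.029526; compare to alpha = 0.1. reject H0.

U_X = 5, p = 0.029526, reject H0 at alpha = 0.1.


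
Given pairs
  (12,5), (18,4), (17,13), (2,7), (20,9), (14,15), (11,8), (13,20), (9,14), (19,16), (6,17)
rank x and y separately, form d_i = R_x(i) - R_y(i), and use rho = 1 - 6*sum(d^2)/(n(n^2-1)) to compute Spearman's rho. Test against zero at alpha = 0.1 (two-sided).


Step 1: Rank x and y separately (midranks; no ties here).
rank(x): 12->5, 18->9, 17->8, 2->1, 20->11, 14->7, 11->4, 13->6, 9->3, 19->10, 6->2
rank(y): 5->2, 4->1, 13->6, 7->3, 9->5, 15->8, 8->4, 20->11, 14->7, 16->9, 17->10
Step 2: d_i = R_x(i) - R_y(i); compute d_i^2.
  (5-2)^2=9, (9-1)^2=64, (8-6)^2=4, (1-3)^2=4, (11-5)^2=36, (7-8)^2=1, (4-4)^2=0, (6-11)^2=25, (3-7)^2=16, (10-9)^2=1, (2-10)^2=64
sum(d^2) = 224.
Step 3: rho = 1 - 6*224 / (11*(11^2 - 1)) = 1 - 1344/1320 = -0.018182.
Step 4: Under H0, t = rho * sqrt((n-2)/(1-rho^2)) = -0.0546 ~ t(9).
Step 5: Two-sided p-value from the t-distribution with 9 df = 0.957685.
Step 6: alpha = 0.1. fail to reject H0.

rho = -0.0182, p = 0.957685, fail to reject H0 at alpha = 0.1.


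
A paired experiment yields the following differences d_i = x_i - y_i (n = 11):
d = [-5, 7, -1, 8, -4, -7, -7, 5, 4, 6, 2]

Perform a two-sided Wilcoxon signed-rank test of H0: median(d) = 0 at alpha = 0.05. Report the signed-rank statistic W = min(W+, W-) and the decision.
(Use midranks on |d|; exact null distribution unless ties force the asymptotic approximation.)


Step 1: Drop any zero differences (none here) and take |d_i|.
|d| = [5, 7, 1, 8, 4, 7, 7, 5, 4, 6, 2]
Step 2: Midrank |d_i| (ties get averaged ranks).
ranks: |5|->5.5, |7|->9, |1|->1, |8|->11, |4|->3.5, |7|->9, |7|->9, |5|->5.5, |4|->3.5, |6|->7, |2|->2
Step 3: Attach original signs; sum ranks with positive sign and with negative sign.
W+ = 9 + 11 + 5.5 + 3.5 + 7 + 2 = 38
W- = 5.5 + 1 + 3.5 + 9 + 9 = 28
(Check: W+ + W- = 66 should equal n(n+1)/2 = 66.)
Step 4: Test statistic W = min(W+, W-) = 28.
Step 5: Ties in |d|, so use the tie-corrected normal approximation.
        E[W] = n(n+1)/4 = 11*12/4 = 33.
        Tie groups: |d|=4 (t=2), |d|=5 (t=2), |d|=7 (t=3); sum(t^3 - t) = 36.
        Var[W] = n(n+1)(2n+1)/24 - sum(t^3-t)/48 = 3036/24 - 36/48 = 125.75.
        z = (W - E[W]) / sqrt(Var[W]) = (28 - 33) / 11.2138 = -0.4459.
        Two-sided p = 2*Phi(z) = 0.655685.
Step 6: alpha = 0.05. fail to reject H0.

W+ = 38, W- = 28, W = min = 28, p = 0.655685, fail to reject H0.


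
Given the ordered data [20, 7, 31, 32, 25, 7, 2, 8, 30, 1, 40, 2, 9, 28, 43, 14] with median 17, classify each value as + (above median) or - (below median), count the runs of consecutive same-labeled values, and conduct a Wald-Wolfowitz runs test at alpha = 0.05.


Step 1: Compute median = 17; label A = above, B = below.
Labels in order: ABAAABBBABABBAAB  (n_A = 8, n_B = 8)
Step 2: Count runs R = 10.
Step 3: Under H0 (random ordering), E[R] = 2*n_A*n_B/(n_A+n_B) + 1 = 2*8*8/16 + 1 = 9.0000.
        Var[R] = 2*n_A*n_B*(2*n_A*n_B - n_A - n_B) / ((n_A+n_B)^2 * (n_A+n_B-1)) = 14336/3840 = 3.7333.
        SD[R] = 1.9322.
Step 4: Continuity-corrected z = (R - 0.5 - E[R]) / SD[R] = (10 - 0.5 - 9.0000) / 1.9322 = 0.2588.
Step 5: Two-sided p-value via normal approximation = 2*(1 - Phi(|z|)) = 0.795809.
Step 6: alpha = 0.05. fail to reject H0.

R = 10, z = 0.2588, p = 0.795809, fail to reject H0.


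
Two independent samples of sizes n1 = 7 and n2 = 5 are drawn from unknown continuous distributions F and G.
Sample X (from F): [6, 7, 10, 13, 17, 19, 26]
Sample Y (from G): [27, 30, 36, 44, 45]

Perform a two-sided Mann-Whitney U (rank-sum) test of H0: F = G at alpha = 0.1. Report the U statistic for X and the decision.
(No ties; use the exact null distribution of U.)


Step 1: Combine and sort all 12 observations; assign midranks.
sorted (value, group): (6,X), (7,X), (10,X), (13,X), (17,X), (19,X), (26,X), (27,Y), (30,Y), (36,Y), (44,Y), (45,Y)
ranks: 6->1, 7->2, 10->3, 13->4, 17->5, 19->6, 26->7, 27->8, 30->9, 36->10, 44->11, 45->12
Step 2: Rank sum for X: R1 = 1 + 2 + 3 + 4 + 5 + 6 + 7 = 28.
Step 3: U_X = R1 - n1(n1+1)/2 = 28 - 7*8/2 = 28 - 28 = 0.
       U_Y = n1*n2 - U_X = 35 - 0 = 35.
Step 4: No ties, so the exact null distribution of U (based on enumerating the C(12,7) = 792 equally likely rank assignments) gives the two-sided p-value.
Step 5: p-value = 0.002525; compare to alpha = 0.1. reject H0.

U_X = 0, p = 0.002525, reject H0 at alpha = 0.1.


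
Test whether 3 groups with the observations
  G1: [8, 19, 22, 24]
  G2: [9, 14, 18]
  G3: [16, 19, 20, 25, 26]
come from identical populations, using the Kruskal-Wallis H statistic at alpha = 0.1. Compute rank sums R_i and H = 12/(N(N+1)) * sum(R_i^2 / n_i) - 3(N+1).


Step 1: Combine all N = 12 observations and assign midranks.
sorted (value, group, rank): (8,G1,1), (9,G2,2), (14,G2,3), (16,G3,4), (18,G2,5), (19,G1,6.5), (19,G3,6.5), (20,G3,8), (22,G1,9), (24,G1,10), (25,G3,11), (26,G3,12)
Step 2: Sum ranks within each group.
R_1 = 26.5 (n_1 = 4)
R_2 = 10 (n_2 = 3)
R_3 = 41.5 (n_3 = 5)
Step 3: H = 12/(N(N+1)) * sum(R_i^2/n_i) - 3(N+1)
     = 12/(12*13) * (26.5^2/4 + 10^2/3 + 41.5^2/5) - 3*13
     = 0.076923 * 553.346 - 39
     = 3.565064.
Step 4: Ties present; correction factor C = 1 - 6/(12^3 - 12) = 0.996503. Corrected H = 3.565064 / 0.996503 = 3.577573.
Step 5: Under H0, H ~ chi^2(2); p-value = 0.167163.
Step 6: alpha = 0.1. fail to reject H0.

H = 3.5776, df = 2, p = 0.167163, fail to reject H0.


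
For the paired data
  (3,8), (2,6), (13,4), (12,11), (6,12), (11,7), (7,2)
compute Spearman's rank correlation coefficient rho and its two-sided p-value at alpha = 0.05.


Step 1: Rank x and y separately (midranks; no ties here).
rank(x): 3->2, 2->1, 13->7, 12->6, 6->3, 11->5, 7->4
rank(y): 8->5, 6->3, 4->2, 11->6, 12->7, 7->4, 2->1
Step 2: d_i = R_x(i) - R_y(i); compute d_i^2.
  (2-5)^2=9, (1-3)^2=4, (7-2)^2=25, (6-6)^2=0, (3-7)^2=16, (5-4)^2=1, (4-1)^2=9
sum(d^2) = 64.
Step 3: rho = 1 - 6*64 / (7*(7^2 - 1)) = 1 - 384/336 = -0.142857.
Step 4: Under H0, t = rho * sqrt((n-2)/(1-rho^2)) = -0.3227 ~ t(5).
Step 5: Two-sided p-value from the t-distribution with 5 df = 0.759945.
Step 6: alpha = 0.05. fail to reject H0.

rho = -0.1429, p = 0.759945, fail to reject H0 at alpha = 0.05.


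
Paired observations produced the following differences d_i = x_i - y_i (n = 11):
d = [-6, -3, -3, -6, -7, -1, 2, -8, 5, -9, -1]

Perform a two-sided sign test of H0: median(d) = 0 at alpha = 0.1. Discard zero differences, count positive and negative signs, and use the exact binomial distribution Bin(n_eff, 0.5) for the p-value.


Step 1: Discard zero differences. Original n = 11; n_eff = number of nonzero differences = 11.
Nonzero differences (with sign): -6, -3, -3, -6, -7, -1, +2, -8, +5, -9, -1
Step 2: Count signs: positive = 2, negative = 9.
Step 3: Under H0: P(positive) = 0.5, so the number of positives S ~ Bin(11, 0.5).
Step 4: Two-sided exact p-value = sum of Bin(11,0.5) probabilities at or below the observed probability = 0.065430.
Step 5: alpha = 0.1. reject H0.

n_eff = 11, pos = 2, neg = 9, p = 0.065430, reject H0.


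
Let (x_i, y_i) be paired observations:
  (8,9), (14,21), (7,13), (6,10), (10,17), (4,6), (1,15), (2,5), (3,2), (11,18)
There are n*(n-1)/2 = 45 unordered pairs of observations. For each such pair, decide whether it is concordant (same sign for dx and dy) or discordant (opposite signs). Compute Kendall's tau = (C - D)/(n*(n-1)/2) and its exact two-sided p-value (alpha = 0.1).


Step 1: Enumerate the 45 unordered pairs (i,j) with i<j and classify each by sign(x_j-x_i) * sign(y_j-y_i).
  (1,2):dx=+6,dy=+12->C; (1,3):dx=-1,dy=+4->D; (1,4):dx=-2,dy=+1->D; (1,5):dx=+2,dy=+8->C
  (1,6):dx=-4,dy=-3->C; (1,7):dx=-7,dy=+6->D; (1,8):dx=-6,dy=-4->C; (1,9):dx=-5,dy=-7->C
  (1,10):dx=+3,dy=+9->C; (2,3):dx=-7,dy=-8->C; (2,4):dx=-8,dy=-11->C; (2,5):dx=-4,dy=-4->C
  (2,6):dx=-10,dy=-15->C; (2,7):dx=-13,dy=-6->C; (2,8):dx=-12,dy=-16->C; (2,9):dx=-11,dy=-19->C
  (2,10):dx=-3,dy=-3->C; (3,4):dx=-1,dy=-3->C; (3,5):dx=+3,dy=+4->C; (3,6):dx=-3,dy=-7->C
  (3,7):dx=-6,dy=+2->D; (3,8):dx=-5,dy=-8->C; (3,9):dx=-4,dy=-11->C; (3,10):dx=+4,dy=+5->C
  (4,5):dx=+4,dy=+7->C; (4,6):dx=-2,dy=-4->C; (4,7):dx=-5,dy=+5->D; (4,8):dx=-4,dy=-5->C
  (4,9):dx=-3,dy=-8->C; (4,10):dx=+5,dy=+8->C; (5,6):dx=-6,dy=-11->C; (5,7):dx=-9,dy=-2->C
  (5,8):dx=-8,dy=-12->C; (5,9):dx=-7,dy=-15->C; (5,10):dx=+1,dy=+1->C; (6,7):dx=-3,dy=+9->D
  (6,8):dx=-2,dy=-1->C; (6,9):dx=-1,dy=-4->C; (6,10):dx=+7,dy=+12->C; (7,8):dx=+1,dy=-10->D
  (7,9):dx=+2,dy=-13->D; (7,10):dx=+10,dy=+3->C; (8,9):dx=+1,dy=-3->D; (8,10):dx=+9,dy=+13->C
  (9,10):dx=+8,dy=+16->C
Step 2: C = 36, D = 9, total pairs = 45.
Step 3: tau = (C - D)/(n(n-1)/2) = (36 - 9)/45 = 0.600000.
Step 4: Exact two-sided p-value (enumerate n! = 3628800 permutations of y under H0): p = 0.016666.
Step 5: alpha = 0.1. reject H0.

tau_b = 0.6000 (C=36, D=9), p = 0.016666, reject H0.


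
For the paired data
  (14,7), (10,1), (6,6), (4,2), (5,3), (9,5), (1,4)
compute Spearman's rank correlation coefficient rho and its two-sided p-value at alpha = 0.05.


Step 1: Rank x and y separately (midranks; no ties here).
rank(x): 14->7, 10->6, 6->4, 4->2, 5->3, 9->5, 1->1
rank(y): 7->7, 1->1, 6->6, 2->2, 3->3, 5->5, 4->4
Step 2: d_i = R_x(i) - R_y(i); compute d_i^2.
  (7-7)^2=0, (6-1)^2=25, (4-6)^2=4, (2-2)^2=0, (3-3)^2=0, (5-5)^2=0, (1-4)^2=9
sum(d^2) = 38.
Step 3: rho = 1 - 6*38 / (7*(7^2 - 1)) = 1 - 228/336 = 0.321429.
Step 4: Under H0, t = rho * sqrt((n-2)/(1-rho^2)) = 0.7590 ~ t(5).
Step 5: Two-sided p-value from the t-distribution with 5 df = 0.482072.
Step 6: alpha = 0.05. fail to reject H0.

rho = 0.3214, p = 0.482072, fail to reject H0 at alpha = 0.05.


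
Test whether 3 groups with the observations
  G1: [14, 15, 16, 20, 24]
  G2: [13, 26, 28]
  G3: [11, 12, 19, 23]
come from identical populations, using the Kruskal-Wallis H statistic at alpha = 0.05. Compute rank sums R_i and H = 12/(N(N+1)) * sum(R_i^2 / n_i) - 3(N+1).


Step 1: Combine all N = 12 observations and assign midranks.
sorted (value, group, rank): (11,G3,1), (12,G3,2), (13,G2,3), (14,G1,4), (15,G1,5), (16,G1,6), (19,G3,7), (20,G1,8), (23,G3,9), (24,G1,10), (26,G2,11), (28,G2,12)
Step 2: Sum ranks within each group.
R_1 = 33 (n_1 = 5)
R_2 = 26 (n_2 = 3)
R_3 = 19 (n_3 = 4)
Step 3: H = 12/(N(N+1)) * sum(R_i^2/n_i) - 3(N+1)
     = 12/(12*13) * (33^2/5 + 26^2/3 + 19^2/4) - 3*13
     = 0.076923 * 533.383 - 39
     = 2.029487.
Step 4: No ties, so H is used without correction.
Step 5: Under H0, H ~ chi^2(2); p-value = 0.362495.
Step 6: alpha = 0.05. fail to reject H0.

H = 2.0295, df = 2, p = 0.362495, fail to reject H0.


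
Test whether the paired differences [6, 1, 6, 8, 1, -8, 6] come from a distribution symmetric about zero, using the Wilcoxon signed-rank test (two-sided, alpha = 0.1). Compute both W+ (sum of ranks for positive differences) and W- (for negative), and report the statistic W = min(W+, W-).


Step 1: Drop any zero differences (none here) and take |d_i|.
|d| = [6, 1, 6, 8, 1, 8, 6]
Step 2: Midrank |d_i| (ties get averaged ranks).
ranks: |6|->4, |1|->1.5, |6|->4, |8|->6.5, |1|->1.5, |8|->6.5, |6|->4
Step 3: Attach original signs; sum ranks with positive sign and with negative sign.
W+ = 4 + 1.5 + 4 + 6.5 + 1.5 + 4 = 21.5
W- = 6.5 = 6.5
(Check: W+ + W- = 28 should equal n(n+1)/2 = 28.)
Step 4: Test statistic W = min(W+, W-) = 6.5.
Step 5: Ties in |d|, so use the tie-corrected normal approximation.
        E[W] = n(n+1)/4 = 7*8/4 = 14.
        Tie groups: |d|=1 (t=2), |d|=6 (t=3), |d|=8 (t=2); sum(t^3 - t) = 36.
        Var[W] = n(n+1)(2n+1)/24 - sum(t^3-t)/48 = 840/24 - 36/48 = 34.25.
        z = (W - E[W]) / sqrt(Var[W]) = (6.5 - 14) / 5.8523 = -1.2815.
        Two-sided p = 2*Phi(z) = 0.200005.
Step 6: alpha = 0.1. fail to reject H0.

W+ = 21.5, W- = 6.5, W = min = 6.5, p = 0.200005, fail to reject H0.


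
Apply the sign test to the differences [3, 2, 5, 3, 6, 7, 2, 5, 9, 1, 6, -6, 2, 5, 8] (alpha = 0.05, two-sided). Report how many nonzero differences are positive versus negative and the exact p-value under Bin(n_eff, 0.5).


Step 1: Discard zero differences. Original n = 15; n_eff = number of nonzero differences = 15.
Nonzero differences (with sign): +3, +2, +5, +3, +6, +7, +2, +5, +9, +1, +6, -6, +2, +5, +8
Step 2: Count signs: positive = 14, negative = 1.
Step 3: Under H0: P(positive) = 0.5, so the number of positives S ~ Bin(15, 0.5).
Step 4: Two-sided exact p-value = sum of Bin(15,0.5) probabilities at or below the observed probability = 0.000977.
Step 5: alpha = 0.05. reject H0.

n_eff = 15, pos = 14, neg = 1, p = 0.000977, reject H0.


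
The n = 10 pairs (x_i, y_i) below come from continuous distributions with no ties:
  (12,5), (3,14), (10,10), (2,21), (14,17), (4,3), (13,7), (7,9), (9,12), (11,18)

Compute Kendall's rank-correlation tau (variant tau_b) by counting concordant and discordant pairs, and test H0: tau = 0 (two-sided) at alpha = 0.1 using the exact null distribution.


Step 1: Enumerate the 45 unordered pairs (i,j) with i<j and classify each by sign(x_j-x_i) * sign(y_j-y_i).
  (1,2):dx=-9,dy=+9->D; (1,3):dx=-2,dy=+5->D; (1,4):dx=-10,dy=+16->D; (1,5):dx=+2,dy=+12->C
  (1,6):dx=-8,dy=-2->C; (1,7):dx=+1,dy=+2->C; (1,8):dx=-5,dy=+4->D; (1,9):dx=-3,dy=+7->D
  (1,10):dx=-1,dy=+13->D; (2,3):dx=+7,dy=-4->D; (2,4):dx=-1,dy=+7->D; (2,5):dx=+11,dy=+3->C
  (2,6):dx=+1,dy=-11->D; (2,7):dx=+10,dy=-7->D; (2,8):dx=+4,dy=-5->D; (2,9):dx=+6,dy=-2->D
  (2,10):dx=+8,dy=+4->C; (3,4):dx=-8,dy=+11->D; (3,5):dx=+4,dy=+7->C; (3,6):dx=-6,dy=-7->C
  (3,7):dx=+3,dy=-3->D; (3,8):dx=-3,dy=-1->C; (3,9):dx=-1,dy=+2->D; (3,10):dx=+1,dy=+8->C
  (4,5):dx=+12,dy=-4->D; (4,6):dx=+2,dy=-18->D; (4,7):dx=+11,dy=-14->D; (4,8):dx=+5,dy=-12->D
  (4,9):dx=+7,dy=-9->D; (4,10):dx=+9,dy=-3->D; (5,6):dx=-10,dy=-14->C; (5,7):dx=-1,dy=-10->C
  (5,8):dx=-7,dy=-8->C; (5,9):dx=-5,dy=-5->C; (5,10):dx=-3,dy=+1->D; (6,7):dx=+9,dy=+4->C
  (6,8):dx=+3,dy=+6->C; (6,9):dx=+5,dy=+9->C; (6,10):dx=+7,dy=+15->C; (7,8):dx=-6,dy=+2->D
  (7,9):dx=-4,dy=+5->D; (7,10):dx=-2,dy=+11->D; (8,9):dx=+2,dy=+3->C; (8,10):dx=+4,dy=+9->C
  (9,10):dx=+2,dy=+6->C
Step 2: C = 20, D = 25, total pairs = 45.
Step 3: tau = (C - D)/(n(n-1)/2) = (20 - 25)/45 = -0.111111.
Step 4: Exact two-sided p-value (enumerate n! = 3628800 permutations of y under H0): p = 0.727490.
Step 5: alpha = 0.1. fail to reject H0.

tau_b = -0.1111 (C=20, D=25), p = 0.727490, fail to reject H0.
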